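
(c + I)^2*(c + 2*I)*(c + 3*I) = c^4 + 7*I*c^3 - 17*c^2 - 17*I*c + 6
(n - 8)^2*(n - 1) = n^3 - 17*n^2 + 80*n - 64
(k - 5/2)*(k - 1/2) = k^2 - 3*k + 5/4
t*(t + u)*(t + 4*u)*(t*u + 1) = t^4*u + 5*t^3*u^2 + t^3 + 4*t^2*u^3 + 5*t^2*u + 4*t*u^2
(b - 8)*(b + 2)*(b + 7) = b^3 + b^2 - 58*b - 112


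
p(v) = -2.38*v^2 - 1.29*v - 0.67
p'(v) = -4.76*v - 1.29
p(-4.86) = -50.62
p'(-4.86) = 21.84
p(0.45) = -1.73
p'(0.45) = -3.43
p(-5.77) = -72.46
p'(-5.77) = 26.18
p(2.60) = -20.11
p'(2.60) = -13.67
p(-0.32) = -0.50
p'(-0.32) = 0.23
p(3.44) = -33.27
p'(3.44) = -17.66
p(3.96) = -43.10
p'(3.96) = -20.14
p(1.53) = -8.22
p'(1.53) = -8.57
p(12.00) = -358.87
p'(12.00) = -58.41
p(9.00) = -205.06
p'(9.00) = -44.13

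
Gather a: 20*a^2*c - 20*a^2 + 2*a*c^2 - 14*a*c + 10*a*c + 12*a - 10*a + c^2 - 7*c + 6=a^2*(20*c - 20) + a*(2*c^2 - 4*c + 2) + c^2 - 7*c + 6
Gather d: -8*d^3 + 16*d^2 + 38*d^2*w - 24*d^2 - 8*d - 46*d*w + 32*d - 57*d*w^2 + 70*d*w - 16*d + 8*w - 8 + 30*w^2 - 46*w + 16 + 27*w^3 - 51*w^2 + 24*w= -8*d^3 + d^2*(38*w - 8) + d*(-57*w^2 + 24*w + 8) + 27*w^3 - 21*w^2 - 14*w + 8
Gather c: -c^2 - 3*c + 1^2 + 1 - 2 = -c^2 - 3*c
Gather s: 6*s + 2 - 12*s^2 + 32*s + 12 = -12*s^2 + 38*s + 14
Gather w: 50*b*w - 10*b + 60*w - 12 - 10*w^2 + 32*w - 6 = -10*b - 10*w^2 + w*(50*b + 92) - 18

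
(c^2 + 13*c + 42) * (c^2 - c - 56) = c^4 + 12*c^3 - 27*c^2 - 770*c - 2352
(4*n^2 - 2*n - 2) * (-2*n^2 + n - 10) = -8*n^4 + 8*n^3 - 38*n^2 + 18*n + 20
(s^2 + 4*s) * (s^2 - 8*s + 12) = s^4 - 4*s^3 - 20*s^2 + 48*s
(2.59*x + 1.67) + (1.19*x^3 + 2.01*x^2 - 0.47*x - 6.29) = 1.19*x^3 + 2.01*x^2 + 2.12*x - 4.62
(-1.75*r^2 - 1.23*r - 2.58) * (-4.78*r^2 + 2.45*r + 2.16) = 8.365*r^4 + 1.5919*r^3 + 5.5389*r^2 - 8.9778*r - 5.5728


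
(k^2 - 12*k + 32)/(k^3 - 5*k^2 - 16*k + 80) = (k - 8)/(k^2 - k - 20)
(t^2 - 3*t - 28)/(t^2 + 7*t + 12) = (t - 7)/(t + 3)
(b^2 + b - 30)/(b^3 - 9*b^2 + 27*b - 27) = (b^2 + b - 30)/(b^3 - 9*b^2 + 27*b - 27)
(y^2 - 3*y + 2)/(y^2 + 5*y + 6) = (y^2 - 3*y + 2)/(y^2 + 5*y + 6)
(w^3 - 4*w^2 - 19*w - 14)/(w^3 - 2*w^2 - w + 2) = (w^2 - 5*w - 14)/(w^2 - 3*w + 2)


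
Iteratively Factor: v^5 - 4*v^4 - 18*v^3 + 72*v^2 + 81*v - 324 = (v - 3)*(v^4 - v^3 - 21*v^2 + 9*v + 108) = (v - 3)^2*(v^3 + 2*v^2 - 15*v - 36) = (v - 4)*(v - 3)^2*(v^2 + 6*v + 9) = (v - 4)*(v - 3)^2*(v + 3)*(v + 3)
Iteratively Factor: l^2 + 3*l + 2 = (l + 1)*(l + 2)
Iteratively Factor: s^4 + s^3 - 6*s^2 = (s + 3)*(s^3 - 2*s^2) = (s - 2)*(s + 3)*(s^2) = s*(s - 2)*(s + 3)*(s)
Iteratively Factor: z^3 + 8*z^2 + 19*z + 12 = (z + 4)*(z^2 + 4*z + 3) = (z + 1)*(z + 4)*(z + 3)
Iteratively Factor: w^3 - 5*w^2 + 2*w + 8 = (w + 1)*(w^2 - 6*w + 8) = (w - 4)*(w + 1)*(w - 2)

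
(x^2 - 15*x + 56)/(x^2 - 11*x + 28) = (x - 8)/(x - 4)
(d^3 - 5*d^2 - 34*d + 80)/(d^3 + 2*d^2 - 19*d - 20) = (d^2 - 10*d + 16)/(d^2 - 3*d - 4)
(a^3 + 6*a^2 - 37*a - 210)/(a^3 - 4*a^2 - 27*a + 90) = (a + 7)/(a - 3)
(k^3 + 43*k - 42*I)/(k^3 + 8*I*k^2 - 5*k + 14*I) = (k - 6*I)/(k + 2*I)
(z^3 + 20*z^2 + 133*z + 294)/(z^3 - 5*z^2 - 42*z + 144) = (z^2 + 14*z + 49)/(z^2 - 11*z + 24)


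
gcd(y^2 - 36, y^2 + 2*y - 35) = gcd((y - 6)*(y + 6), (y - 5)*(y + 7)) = 1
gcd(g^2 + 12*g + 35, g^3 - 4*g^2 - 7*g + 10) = 1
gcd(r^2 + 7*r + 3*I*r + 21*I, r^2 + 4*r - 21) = r + 7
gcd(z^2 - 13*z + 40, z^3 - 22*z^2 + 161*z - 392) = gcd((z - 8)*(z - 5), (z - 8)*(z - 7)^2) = z - 8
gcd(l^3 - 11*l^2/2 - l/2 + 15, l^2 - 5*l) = l - 5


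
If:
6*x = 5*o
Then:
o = 6*x/5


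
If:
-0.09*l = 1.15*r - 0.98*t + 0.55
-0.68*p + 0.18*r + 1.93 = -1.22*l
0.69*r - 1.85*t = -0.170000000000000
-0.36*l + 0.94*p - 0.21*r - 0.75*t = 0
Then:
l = -2.02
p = -0.89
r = -0.35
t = -0.04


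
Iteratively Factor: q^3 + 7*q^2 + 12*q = (q + 4)*(q^2 + 3*q) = (q + 3)*(q + 4)*(q)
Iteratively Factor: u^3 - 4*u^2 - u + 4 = (u - 1)*(u^2 - 3*u - 4) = (u - 1)*(u + 1)*(u - 4)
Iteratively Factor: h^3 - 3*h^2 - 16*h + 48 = (h + 4)*(h^2 - 7*h + 12) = (h - 4)*(h + 4)*(h - 3)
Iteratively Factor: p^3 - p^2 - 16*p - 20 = (p + 2)*(p^2 - 3*p - 10) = (p - 5)*(p + 2)*(p + 2)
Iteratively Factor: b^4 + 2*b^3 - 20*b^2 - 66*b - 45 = (b + 3)*(b^3 - b^2 - 17*b - 15) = (b + 1)*(b + 3)*(b^2 - 2*b - 15) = (b - 5)*(b + 1)*(b + 3)*(b + 3)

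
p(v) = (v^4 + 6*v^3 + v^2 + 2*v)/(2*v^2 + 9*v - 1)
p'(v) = (-4*v - 9)*(v^4 + 6*v^3 + v^2 + 2*v)/(2*v^2 + 9*v - 1)^2 + (4*v^3 + 18*v^2 + 2*v + 2)/(2*v^2 + 9*v - 1) = (4*v^5 + 39*v^4 + 104*v^3 - 13*v^2 - 2*v - 2)/(4*v^4 + 36*v^3 + 77*v^2 - 18*v + 1)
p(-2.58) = 5.25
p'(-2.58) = -5.03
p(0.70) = 0.67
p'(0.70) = 0.91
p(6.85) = 27.13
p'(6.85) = 7.50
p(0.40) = 0.47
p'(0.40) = 0.33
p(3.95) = 9.68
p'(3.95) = 4.52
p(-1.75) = 2.18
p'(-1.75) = -2.62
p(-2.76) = 6.23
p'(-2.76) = -5.87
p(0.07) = -0.41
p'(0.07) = -16.70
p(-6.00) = 1.41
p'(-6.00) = -12.05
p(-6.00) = 1.41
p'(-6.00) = -12.05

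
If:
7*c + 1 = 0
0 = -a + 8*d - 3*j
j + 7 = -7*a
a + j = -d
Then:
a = -77/68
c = -1/7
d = 7/34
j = 63/68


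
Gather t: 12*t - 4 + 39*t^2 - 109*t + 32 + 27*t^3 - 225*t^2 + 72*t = 27*t^3 - 186*t^2 - 25*t + 28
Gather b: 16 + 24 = 40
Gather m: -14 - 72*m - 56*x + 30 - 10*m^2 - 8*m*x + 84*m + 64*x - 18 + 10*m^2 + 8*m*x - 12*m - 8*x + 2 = 0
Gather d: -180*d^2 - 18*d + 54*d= -180*d^2 + 36*d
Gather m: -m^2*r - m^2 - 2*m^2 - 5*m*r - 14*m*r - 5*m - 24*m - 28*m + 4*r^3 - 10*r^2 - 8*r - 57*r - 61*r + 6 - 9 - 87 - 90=m^2*(-r - 3) + m*(-19*r - 57) + 4*r^3 - 10*r^2 - 126*r - 180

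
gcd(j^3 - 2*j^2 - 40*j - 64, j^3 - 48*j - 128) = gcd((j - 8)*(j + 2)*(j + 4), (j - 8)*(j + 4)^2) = j^2 - 4*j - 32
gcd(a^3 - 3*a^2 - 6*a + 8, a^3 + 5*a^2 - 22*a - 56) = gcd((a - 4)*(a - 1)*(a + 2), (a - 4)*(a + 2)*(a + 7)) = a^2 - 2*a - 8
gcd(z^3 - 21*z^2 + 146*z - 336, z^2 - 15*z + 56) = z^2 - 15*z + 56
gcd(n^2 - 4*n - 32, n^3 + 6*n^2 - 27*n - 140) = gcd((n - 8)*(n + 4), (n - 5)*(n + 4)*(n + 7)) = n + 4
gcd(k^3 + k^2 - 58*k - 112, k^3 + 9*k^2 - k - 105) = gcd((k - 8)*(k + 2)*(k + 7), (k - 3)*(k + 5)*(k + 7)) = k + 7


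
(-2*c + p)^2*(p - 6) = 4*c^2*p - 24*c^2 - 4*c*p^2 + 24*c*p + p^3 - 6*p^2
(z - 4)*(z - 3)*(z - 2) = z^3 - 9*z^2 + 26*z - 24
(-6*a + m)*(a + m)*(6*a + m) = -36*a^3 - 36*a^2*m + a*m^2 + m^3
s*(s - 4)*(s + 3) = s^3 - s^2 - 12*s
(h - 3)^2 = h^2 - 6*h + 9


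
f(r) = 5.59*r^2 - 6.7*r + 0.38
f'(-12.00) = -140.86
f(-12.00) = 885.74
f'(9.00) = 93.92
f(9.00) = 392.87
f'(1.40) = 8.95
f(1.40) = 1.96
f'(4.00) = 38.02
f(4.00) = 63.02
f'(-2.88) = -38.90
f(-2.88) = 66.04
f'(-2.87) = -38.79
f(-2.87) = 65.65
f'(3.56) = 33.10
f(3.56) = 47.37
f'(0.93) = 3.70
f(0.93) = -1.02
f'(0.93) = 3.70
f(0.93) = -1.02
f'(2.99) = 26.73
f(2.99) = 30.32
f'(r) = 11.18*r - 6.7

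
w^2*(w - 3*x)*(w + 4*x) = w^4 + w^3*x - 12*w^2*x^2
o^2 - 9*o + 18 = (o - 6)*(o - 3)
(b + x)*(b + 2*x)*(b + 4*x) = b^3 + 7*b^2*x + 14*b*x^2 + 8*x^3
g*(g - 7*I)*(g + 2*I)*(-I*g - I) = -I*g^4 - 5*g^3 - I*g^3 - 5*g^2 - 14*I*g^2 - 14*I*g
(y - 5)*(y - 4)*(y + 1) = y^3 - 8*y^2 + 11*y + 20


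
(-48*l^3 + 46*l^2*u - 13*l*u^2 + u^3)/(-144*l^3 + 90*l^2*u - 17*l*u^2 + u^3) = (-2*l + u)/(-6*l + u)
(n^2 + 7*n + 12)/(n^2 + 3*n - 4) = (n + 3)/(n - 1)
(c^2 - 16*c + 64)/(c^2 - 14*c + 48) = (c - 8)/(c - 6)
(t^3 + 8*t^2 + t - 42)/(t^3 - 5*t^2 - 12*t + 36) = (t + 7)/(t - 6)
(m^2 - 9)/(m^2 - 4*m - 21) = (m - 3)/(m - 7)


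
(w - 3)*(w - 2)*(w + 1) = w^3 - 4*w^2 + w + 6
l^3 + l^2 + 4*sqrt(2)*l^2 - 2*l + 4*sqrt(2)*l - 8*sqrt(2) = (l - 1)*(l + 2)*(l + 4*sqrt(2))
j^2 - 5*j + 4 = (j - 4)*(j - 1)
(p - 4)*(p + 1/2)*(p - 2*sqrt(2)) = p^3 - 7*p^2/2 - 2*sqrt(2)*p^2 - 2*p + 7*sqrt(2)*p + 4*sqrt(2)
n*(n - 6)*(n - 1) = n^3 - 7*n^2 + 6*n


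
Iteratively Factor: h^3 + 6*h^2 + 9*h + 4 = (h + 4)*(h^2 + 2*h + 1) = (h + 1)*(h + 4)*(h + 1)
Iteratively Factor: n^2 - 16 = (n + 4)*(n - 4)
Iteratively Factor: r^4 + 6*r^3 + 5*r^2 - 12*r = (r - 1)*(r^3 + 7*r^2 + 12*r) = (r - 1)*(r + 4)*(r^2 + 3*r) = r*(r - 1)*(r + 4)*(r + 3)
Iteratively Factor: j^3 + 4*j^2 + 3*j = (j + 1)*(j^2 + 3*j) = (j + 1)*(j + 3)*(j)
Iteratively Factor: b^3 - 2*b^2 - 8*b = (b + 2)*(b^2 - 4*b) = b*(b + 2)*(b - 4)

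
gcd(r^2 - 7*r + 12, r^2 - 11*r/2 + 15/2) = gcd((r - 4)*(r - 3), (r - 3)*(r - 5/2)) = r - 3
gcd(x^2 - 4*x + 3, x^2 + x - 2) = x - 1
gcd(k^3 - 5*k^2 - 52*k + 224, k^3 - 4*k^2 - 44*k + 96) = k - 8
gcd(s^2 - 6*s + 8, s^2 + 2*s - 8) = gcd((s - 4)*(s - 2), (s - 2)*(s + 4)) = s - 2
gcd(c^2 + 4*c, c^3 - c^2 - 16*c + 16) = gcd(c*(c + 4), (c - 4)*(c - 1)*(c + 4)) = c + 4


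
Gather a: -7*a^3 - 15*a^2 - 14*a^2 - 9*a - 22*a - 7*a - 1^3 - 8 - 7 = -7*a^3 - 29*a^2 - 38*a - 16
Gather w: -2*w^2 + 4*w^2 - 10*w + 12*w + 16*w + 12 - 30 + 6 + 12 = 2*w^2 + 18*w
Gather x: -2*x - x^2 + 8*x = -x^2 + 6*x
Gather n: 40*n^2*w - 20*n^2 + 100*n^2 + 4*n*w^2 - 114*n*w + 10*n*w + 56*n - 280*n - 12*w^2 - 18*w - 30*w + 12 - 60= n^2*(40*w + 80) + n*(4*w^2 - 104*w - 224) - 12*w^2 - 48*w - 48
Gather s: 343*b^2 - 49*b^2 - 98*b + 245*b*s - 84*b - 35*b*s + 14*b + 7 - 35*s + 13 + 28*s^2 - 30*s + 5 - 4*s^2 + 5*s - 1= 294*b^2 - 168*b + 24*s^2 + s*(210*b - 60) + 24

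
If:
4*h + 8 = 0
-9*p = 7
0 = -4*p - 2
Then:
No Solution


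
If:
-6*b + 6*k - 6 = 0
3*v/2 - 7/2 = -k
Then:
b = 5/2 - 3*v/2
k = 7/2 - 3*v/2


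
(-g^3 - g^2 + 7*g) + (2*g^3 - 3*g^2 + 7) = g^3 - 4*g^2 + 7*g + 7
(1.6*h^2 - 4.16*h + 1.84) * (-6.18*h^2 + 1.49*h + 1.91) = -9.888*h^4 + 28.0928*h^3 - 14.5136*h^2 - 5.204*h + 3.5144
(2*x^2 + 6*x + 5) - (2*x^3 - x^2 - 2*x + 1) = -2*x^3 + 3*x^2 + 8*x + 4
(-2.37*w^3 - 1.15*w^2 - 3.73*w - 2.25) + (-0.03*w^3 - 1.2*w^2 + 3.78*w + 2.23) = -2.4*w^3 - 2.35*w^2 + 0.0499999999999998*w - 0.02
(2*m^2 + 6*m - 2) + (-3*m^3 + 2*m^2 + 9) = -3*m^3 + 4*m^2 + 6*m + 7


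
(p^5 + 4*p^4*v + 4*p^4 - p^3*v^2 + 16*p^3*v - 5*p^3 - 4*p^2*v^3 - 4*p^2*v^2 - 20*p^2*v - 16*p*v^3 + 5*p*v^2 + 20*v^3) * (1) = p^5 + 4*p^4*v + 4*p^4 - p^3*v^2 + 16*p^3*v - 5*p^3 - 4*p^2*v^3 - 4*p^2*v^2 - 20*p^2*v - 16*p*v^3 + 5*p*v^2 + 20*v^3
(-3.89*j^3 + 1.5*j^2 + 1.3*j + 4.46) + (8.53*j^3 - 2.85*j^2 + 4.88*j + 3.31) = 4.64*j^3 - 1.35*j^2 + 6.18*j + 7.77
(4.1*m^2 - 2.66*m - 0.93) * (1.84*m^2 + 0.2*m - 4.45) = 7.544*m^4 - 4.0744*m^3 - 20.4882*m^2 + 11.651*m + 4.1385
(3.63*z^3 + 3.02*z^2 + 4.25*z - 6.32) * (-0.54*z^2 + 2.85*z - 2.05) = -1.9602*z^5 + 8.7147*z^4 - 1.1295*z^3 + 9.3343*z^2 - 26.7245*z + 12.956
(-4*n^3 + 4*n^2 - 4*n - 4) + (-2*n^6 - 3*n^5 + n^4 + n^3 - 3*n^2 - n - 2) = -2*n^6 - 3*n^5 + n^4 - 3*n^3 + n^2 - 5*n - 6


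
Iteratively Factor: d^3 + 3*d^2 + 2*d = (d + 2)*(d^2 + d) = (d + 1)*(d + 2)*(d)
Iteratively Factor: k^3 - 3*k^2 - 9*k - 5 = (k - 5)*(k^2 + 2*k + 1) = (k - 5)*(k + 1)*(k + 1)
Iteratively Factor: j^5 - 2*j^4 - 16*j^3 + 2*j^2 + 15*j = (j - 5)*(j^4 + 3*j^3 - j^2 - 3*j) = (j - 5)*(j + 1)*(j^3 + 2*j^2 - 3*j) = j*(j - 5)*(j + 1)*(j^2 + 2*j - 3) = j*(j - 5)*(j + 1)*(j + 3)*(j - 1)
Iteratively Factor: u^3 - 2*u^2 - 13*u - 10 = (u + 1)*(u^2 - 3*u - 10) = (u + 1)*(u + 2)*(u - 5)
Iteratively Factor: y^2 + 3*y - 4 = (y - 1)*(y + 4)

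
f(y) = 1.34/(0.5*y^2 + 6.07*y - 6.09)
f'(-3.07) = -0.01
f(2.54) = 0.11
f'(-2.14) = -0.02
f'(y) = 1.34*(-1.0*y - 6.07)/(0.5*y^2 + 6.07*y - 6.09)^2 = (-1.34*y - 8.1338)/(0.5*y^2 + 6.07*y - 6.09)^2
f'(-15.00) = 0.05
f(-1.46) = -0.10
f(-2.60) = -0.07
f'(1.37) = -1.00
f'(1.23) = -2.15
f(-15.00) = 0.09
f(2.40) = 0.12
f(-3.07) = -0.07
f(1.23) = 0.63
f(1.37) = 0.42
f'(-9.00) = 0.01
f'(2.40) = -0.09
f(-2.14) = -0.08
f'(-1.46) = -0.03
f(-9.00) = -0.07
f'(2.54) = -0.07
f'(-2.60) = -0.01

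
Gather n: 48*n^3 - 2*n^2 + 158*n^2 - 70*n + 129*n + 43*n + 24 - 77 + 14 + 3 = 48*n^3 + 156*n^2 + 102*n - 36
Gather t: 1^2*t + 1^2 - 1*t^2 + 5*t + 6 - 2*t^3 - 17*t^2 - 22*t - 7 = -2*t^3 - 18*t^2 - 16*t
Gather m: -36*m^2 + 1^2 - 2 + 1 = -36*m^2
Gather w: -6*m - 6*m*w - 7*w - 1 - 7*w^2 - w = -6*m - 7*w^2 + w*(-6*m - 8) - 1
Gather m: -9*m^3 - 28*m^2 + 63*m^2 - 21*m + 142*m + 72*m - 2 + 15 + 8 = -9*m^3 + 35*m^2 + 193*m + 21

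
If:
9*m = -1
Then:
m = -1/9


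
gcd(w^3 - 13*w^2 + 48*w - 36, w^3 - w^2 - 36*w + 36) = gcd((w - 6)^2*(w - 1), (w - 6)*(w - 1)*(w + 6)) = w^2 - 7*w + 6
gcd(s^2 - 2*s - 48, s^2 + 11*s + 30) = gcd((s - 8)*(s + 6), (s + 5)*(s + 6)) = s + 6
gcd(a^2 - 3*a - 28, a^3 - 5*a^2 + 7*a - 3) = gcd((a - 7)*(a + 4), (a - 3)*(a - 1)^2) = 1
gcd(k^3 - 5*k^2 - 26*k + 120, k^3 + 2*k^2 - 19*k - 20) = k^2 + k - 20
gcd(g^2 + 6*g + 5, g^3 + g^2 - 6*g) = 1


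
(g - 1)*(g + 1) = g^2 - 1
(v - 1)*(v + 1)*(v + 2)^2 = v^4 + 4*v^3 + 3*v^2 - 4*v - 4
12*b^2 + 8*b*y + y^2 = (2*b + y)*(6*b + y)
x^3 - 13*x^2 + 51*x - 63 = (x - 7)*(x - 3)^2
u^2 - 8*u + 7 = (u - 7)*(u - 1)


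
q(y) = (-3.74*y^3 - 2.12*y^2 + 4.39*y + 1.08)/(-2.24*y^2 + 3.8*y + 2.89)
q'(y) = (4.48*y - 3.8)*(-3.74*y^3 - 2.12*y^2 + 4.39*y + 1.08)/(-2.24*y^2 + 3.8*y + 2.89)^2 + (-11.22*y^2 - 4.24*y + 4.39)/(-2.24*y^2 + 3.8*y + 2.89)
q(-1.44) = -0.21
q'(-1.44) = 1.47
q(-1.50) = -0.30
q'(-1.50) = 1.45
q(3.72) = 14.63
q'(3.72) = -1.55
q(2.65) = 25.91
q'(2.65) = -44.57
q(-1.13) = 0.28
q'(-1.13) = 1.79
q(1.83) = -8.93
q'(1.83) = -34.24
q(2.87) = 19.81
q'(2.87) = -17.02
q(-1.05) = 0.43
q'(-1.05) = 2.01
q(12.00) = 24.50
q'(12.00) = 1.60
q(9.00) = 19.80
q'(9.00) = 1.52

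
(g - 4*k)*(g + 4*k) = g^2 - 16*k^2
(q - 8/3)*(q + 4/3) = q^2 - 4*q/3 - 32/9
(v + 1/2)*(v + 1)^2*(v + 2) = v^4 + 9*v^3/2 + 7*v^2 + 9*v/2 + 1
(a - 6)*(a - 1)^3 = a^4 - 9*a^3 + 21*a^2 - 19*a + 6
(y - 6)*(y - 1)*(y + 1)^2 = y^4 - 5*y^3 - 7*y^2 + 5*y + 6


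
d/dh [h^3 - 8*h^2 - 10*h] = 3*h^2 - 16*h - 10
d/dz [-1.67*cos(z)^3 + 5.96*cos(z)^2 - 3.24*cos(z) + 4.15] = (5.01*cos(z)^2 - 11.92*cos(z) + 3.24)*sin(z)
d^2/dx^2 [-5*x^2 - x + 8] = -10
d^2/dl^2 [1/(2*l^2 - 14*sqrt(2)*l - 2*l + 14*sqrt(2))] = (-l^2 + l + 7*sqrt(2)*l + (-2*l + 1 + 7*sqrt(2))^2 - 7*sqrt(2))/(l^2 - 7*sqrt(2)*l - l + 7*sqrt(2))^3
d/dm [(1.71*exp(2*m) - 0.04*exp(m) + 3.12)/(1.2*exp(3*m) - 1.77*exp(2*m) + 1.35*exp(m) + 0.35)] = (-2.052*exp(4*m) + 0.096*exp(3*m) - 8.9943*exp(2*m) + 12.2418*exp(m) - 4.226)*exp(m)/(1.44*exp(6*m) - 4.248*exp(5*m) + 6.3729*exp(4*m) - 3.939*exp(3*m) + 0.5835*exp(2*m) + 0.945*exp(m) + 0.1225)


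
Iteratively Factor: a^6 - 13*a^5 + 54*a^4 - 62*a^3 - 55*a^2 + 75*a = (a - 5)*(a^5 - 8*a^4 + 14*a^3 + 8*a^2 - 15*a) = (a - 5)^2*(a^4 - 3*a^3 - a^2 + 3*a) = (a - 5)^2*(a - 3)*(a^3 - a) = (a - 5)^2*(a - 3)*(a + 1)*(a^2 - a) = a*(a - 5)^2*(a - 3)*(a + 1)*(a - 1)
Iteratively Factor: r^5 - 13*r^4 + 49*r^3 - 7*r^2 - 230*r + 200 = (r + 2)*(r^4 - 15*r^3 + 79*r^2 - 165*r + 100) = (r - 1)*(r + 2)*(r^3 - 14*r^2 + 65*r - 100) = (r - 5)*(r - 1)*(r + 2)*(r^2 - 9*r + 20) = (r - 5)*(r - 4)*(r - 1)*(r + 2)*(r - 5)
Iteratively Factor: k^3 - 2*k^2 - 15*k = (k + 3)*(k^2 - 5*k) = (k - 5)*(k + 3)*(k)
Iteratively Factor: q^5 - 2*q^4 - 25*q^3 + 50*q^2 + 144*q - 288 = (q + 3)*(q^4 - 5*q^3 - 10*q^2 + 80*q - 96) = (q - 3)*(q + 3)*(q^3 - 2*q^2 - 16*q + 32) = (q - 4)*(q - 3)*(q + 3)*(q^2 + 2*q - 8) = (q - 4)*(q - 3)*(q + 3)*(q + 4)*(q - 2)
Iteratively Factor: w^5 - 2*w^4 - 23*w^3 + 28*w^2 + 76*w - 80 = (w - 2)*(w^4 - 23*w^2 - 18*w + 40) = (w - 2)*(w - 1)*(w^3 + w^2 - 22*w - 40) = (w - 5)*(w - 2)*(w - 1)*(w^2 + 6*w + 8) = (w - 5)*(w - 2)*(w - 1)*(w + 2)*(w + 4)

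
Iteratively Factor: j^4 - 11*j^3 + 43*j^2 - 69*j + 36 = (j - 1)*(j^3 - 10*j^2 + 33*j - 36) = (j - 3)*(j - 1)*(j^2 - 7*j + 12) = (j - 4)*(j - 3)*(j - 1)*(j - 3)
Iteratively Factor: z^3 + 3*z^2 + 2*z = (z)*(z^2 + 3*z + 2) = z*(z + 1)*(z + 2)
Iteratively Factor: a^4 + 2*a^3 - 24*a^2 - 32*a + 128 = (a + 4)*(a^3 - 2*a^2 - 16*a + 32) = (a - 4)*(a + 4)*(a^2 + 2*a - 8) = (a - 4)*(a - 2)*(a + 4)*(a + 4)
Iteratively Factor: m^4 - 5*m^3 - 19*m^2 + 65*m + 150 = (m + 2)*(m^3 - 7*m^2 - 5*m + 75) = (m + 2)*(m + 3)*(m^2 - 10*m + 25) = (m - 5)*(m + 2)*(m + 3)*(m - 5)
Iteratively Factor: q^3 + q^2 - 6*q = (q - 2)*(q^2 + 3*q) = (q - 2)*(q + 3)*(q)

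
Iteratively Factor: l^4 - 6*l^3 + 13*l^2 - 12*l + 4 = (l - 1)*(l^3 - 5*l^2 + 8*l - 4) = (l - 1)^2*(l^2 - 4*l + 4) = (l - 2)*(l - 1)^2*(l - 2)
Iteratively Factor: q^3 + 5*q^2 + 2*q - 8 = (q + 2)*(q^2 + 3*q - 4) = (q + 2)*(q + 4)*(q - 1)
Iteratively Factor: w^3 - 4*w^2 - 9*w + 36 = (w + 3)*(w^2 - 7*w + 12) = (w - 4)*(w + 3)*(w - 3)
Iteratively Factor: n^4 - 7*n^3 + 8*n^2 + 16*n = (n - 4)*(n^3 - 3*n^2 - 4*n) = (n - 4)^2*(n^2 + n) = (n - 4)^2*(n + 1)*(n)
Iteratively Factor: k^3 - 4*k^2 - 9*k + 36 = (k - 3)*(k^2 - k - 12) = (k - 4)*(k - 3)*(k + 3)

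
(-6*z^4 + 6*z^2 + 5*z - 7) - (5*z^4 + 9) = -11*z^4 + 6*z^2 + 5*z - 16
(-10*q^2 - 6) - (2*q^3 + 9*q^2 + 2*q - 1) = -2*q^3 - 19*q^2 - 2*q - 5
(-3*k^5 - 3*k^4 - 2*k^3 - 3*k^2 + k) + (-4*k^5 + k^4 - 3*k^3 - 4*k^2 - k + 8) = -7*k^5 - 2*k^4 - 5*k^3 - 7*k^2 + 8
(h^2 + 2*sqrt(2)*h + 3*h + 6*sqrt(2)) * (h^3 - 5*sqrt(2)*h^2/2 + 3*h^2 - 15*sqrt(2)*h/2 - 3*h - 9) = h^5 - sqrt(2)*h^4/2 + 6*h^4 - 3*sqrt(2)*h^3 - 4*h^3 - 78*h^2 - 21*sqrt(2)*h^2/2 - 117*h - 36*sqrt(2)*h - 54*sqrt(2)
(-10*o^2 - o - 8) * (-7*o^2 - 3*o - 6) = 70*o^4 + 37*o^3 + 119*o^2 + 30*o + 48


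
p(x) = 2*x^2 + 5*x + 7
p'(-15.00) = -55.00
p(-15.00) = 382.00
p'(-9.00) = -31.00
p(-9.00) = 124.00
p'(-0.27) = 3.92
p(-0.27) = 5.80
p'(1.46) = 10.84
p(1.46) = 18.56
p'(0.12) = 5.48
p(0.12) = 7.63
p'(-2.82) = -6.28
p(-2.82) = 8.80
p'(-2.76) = -6.04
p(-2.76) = 8.44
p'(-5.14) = -15.56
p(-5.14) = 34.14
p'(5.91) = 28.64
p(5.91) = 106.41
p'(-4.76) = -14.04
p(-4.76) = 28.52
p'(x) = 4*x + 5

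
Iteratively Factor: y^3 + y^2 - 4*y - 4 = (y + 2)*(y^2 - y - 2) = (y + 1)*(y + 2)*(y - 2)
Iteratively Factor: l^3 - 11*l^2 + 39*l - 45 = (l - 5)*(l^2 - 6*l + 9) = (l - 5)*(l - 3)*(l - 3)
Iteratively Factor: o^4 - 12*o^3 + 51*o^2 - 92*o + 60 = (o - 5)*(o^3 - 7*o^2 + 16*o - 12) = (o - 5)*(o - 2)*(o^2 - 5*o + 6) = (o - 5)*(o - 3)*(o - 2)*(o - 2)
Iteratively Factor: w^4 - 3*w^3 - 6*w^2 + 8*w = (w - 1)*(w^3 - 2*w^2 - 8*w) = (w - 4)*(w - 1)*(w^2 + 2*w) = (w - 4)*(w - 1)*(w + 2)*(w)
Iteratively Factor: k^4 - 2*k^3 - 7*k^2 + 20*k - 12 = (k - 2)*(k^3 - 7*k + 6) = (k - 2)^2*(k^2 + 2*k - 3) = (k - 2)^2*(k - 1)*(k + 3)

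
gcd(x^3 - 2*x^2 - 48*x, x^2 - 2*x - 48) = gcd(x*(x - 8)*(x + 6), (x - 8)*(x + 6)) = x^2 - 2*x - 48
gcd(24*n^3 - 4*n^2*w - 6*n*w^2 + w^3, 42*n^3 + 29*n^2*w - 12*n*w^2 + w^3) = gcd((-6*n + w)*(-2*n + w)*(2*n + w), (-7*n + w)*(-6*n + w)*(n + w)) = -6*n + w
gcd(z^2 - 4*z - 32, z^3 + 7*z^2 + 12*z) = z + 4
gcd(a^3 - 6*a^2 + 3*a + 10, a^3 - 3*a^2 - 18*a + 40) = a^2 - 7*a + 10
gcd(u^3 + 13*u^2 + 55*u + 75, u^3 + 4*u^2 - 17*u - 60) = u^2 + 8*u + 15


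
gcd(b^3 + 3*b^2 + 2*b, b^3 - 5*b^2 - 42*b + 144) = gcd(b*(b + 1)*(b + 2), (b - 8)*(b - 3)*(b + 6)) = 1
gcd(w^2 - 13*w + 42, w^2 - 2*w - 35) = w - 7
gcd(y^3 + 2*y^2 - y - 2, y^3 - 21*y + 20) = y - 1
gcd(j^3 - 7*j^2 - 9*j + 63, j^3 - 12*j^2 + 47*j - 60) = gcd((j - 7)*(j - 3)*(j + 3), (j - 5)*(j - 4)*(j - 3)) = j - 3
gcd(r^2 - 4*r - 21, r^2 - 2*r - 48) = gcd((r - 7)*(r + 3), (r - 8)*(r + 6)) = 1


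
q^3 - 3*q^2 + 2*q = q*(q - 2)*(q - 1)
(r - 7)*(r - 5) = r^2 - 12*r + 35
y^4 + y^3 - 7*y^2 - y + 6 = (y - 2)*(y - 1)*(y + 1)*(y + 3)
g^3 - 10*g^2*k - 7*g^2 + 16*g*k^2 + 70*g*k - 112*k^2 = (g - 7)*(g - 8*k)*(g - 2*k)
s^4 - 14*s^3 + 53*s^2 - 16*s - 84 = (s - 7)*(s - 6)*(s - 2)*(s + 1)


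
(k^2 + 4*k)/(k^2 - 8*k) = (k + 4)/(k - 8)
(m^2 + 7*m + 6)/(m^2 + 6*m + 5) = (m + 6)/(m + 5)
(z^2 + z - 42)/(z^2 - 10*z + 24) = (z + 7)/(z - 4)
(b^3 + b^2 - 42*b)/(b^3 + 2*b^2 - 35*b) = (b - 6)/(b - 5)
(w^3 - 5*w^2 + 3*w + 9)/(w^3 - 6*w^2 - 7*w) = (w^2 - 6*w + 9)/(w*(w - 7))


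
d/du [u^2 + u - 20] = 2*u + 1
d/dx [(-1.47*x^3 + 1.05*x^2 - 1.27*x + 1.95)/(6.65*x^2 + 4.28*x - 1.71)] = (-9.7755*x^4 - 12.5832*x^3 + 20.4806*x^2 - 29.526*x - 6.1743)/(44.2225*x^4 + 56.924*x^3 - 4.4246*x^2 - 14.6376*x + 2.9241)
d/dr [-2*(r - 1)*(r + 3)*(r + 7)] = -6*r^2 - 36*r - 22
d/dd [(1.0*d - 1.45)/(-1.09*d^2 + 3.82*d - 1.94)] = (1.09*d^2 - 3.161*d + 3.599)/(1.1881*d^4 - 8.3276*d^3 + 18.8216*d^2 - 14.8216*d + 3.7636)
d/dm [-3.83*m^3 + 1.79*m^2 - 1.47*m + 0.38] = -11.49*m^2 + 3.58*m - 1.47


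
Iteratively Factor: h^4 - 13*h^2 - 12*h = (h)*(h^3 - 13*h - 12) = h*(h + 1)*(h^2 - h - 12) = h*(h + 1)*(h + 3)*(h - 4)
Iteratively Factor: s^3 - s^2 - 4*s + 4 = (s - 1)*(s^2 - 4) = (s - 2)*(s - 1)*(s + 2)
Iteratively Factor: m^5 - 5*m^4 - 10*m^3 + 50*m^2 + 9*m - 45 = (m - 1)*(m^4 - 4*m^3 - 14*m^2 + 36*m + 45) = (m - 3)*(m - 1)*(m^3 - m^2 - 17*m - 15) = (m - 5)*(m - 3)*(m - 1)*(m^2 + 4*m + 3) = (m - 5)*(m - 3)*(m - 1)*(m + 1)*(m + 3)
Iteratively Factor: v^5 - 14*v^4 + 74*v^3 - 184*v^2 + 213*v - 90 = (v - 1)*(v^4 - 13*v^3 + 61*v^2 - 123*v + 90) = (v - 2)*(v - 1)*(v^3 - 11*v^2 + 39*v - 45) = (v - 5)*(v - 2)*(v - 1)*(v^2 - 6*v + 9) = (v - 5)*(v - 3)*(v - 2)*(v - 1)*(v - 3)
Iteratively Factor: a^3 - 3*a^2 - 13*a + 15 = (a - 5)*(a^2 + 2*a - 3) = (a - 5)*(a - 1)*(a + 3)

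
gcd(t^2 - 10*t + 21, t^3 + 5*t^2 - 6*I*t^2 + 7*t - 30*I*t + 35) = 1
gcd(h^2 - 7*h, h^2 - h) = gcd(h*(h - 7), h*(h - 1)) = h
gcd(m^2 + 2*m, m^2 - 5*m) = m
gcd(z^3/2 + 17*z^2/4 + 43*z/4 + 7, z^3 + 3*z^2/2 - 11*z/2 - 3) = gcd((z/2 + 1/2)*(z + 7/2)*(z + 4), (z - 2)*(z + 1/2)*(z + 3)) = 1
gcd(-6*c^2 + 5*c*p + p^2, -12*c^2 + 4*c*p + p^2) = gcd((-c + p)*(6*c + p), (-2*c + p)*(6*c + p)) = 6*c + p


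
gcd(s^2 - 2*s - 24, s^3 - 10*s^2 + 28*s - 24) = s - 6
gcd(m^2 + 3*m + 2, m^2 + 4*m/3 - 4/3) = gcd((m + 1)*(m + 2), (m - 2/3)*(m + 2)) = m + 2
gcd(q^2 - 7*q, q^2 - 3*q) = q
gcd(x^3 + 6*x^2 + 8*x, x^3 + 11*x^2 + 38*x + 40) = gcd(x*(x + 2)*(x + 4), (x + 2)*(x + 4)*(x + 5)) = x^2 + 6*x + 8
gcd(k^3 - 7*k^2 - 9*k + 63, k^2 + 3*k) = k + 3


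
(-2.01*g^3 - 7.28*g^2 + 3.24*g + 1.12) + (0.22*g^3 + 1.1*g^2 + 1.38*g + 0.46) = -1.79*g^3 - 6.18*g^2 + 4.62*g + 1.58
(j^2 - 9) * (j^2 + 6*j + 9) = j^4 + 6*j^3 - 54*j - 81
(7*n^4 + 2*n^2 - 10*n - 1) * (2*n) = 14*n^5 + 4*n^3 - 20*n^2 - 2*n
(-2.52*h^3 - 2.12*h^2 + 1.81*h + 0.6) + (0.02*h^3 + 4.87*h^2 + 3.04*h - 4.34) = -2.5*h^3 + 2.75*h^2 + 4.85*h - 3.74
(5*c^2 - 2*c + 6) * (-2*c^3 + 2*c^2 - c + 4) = -10*c^5 + 14*c^4 - 21*c^3 + 34*c^2 - 14*c + 24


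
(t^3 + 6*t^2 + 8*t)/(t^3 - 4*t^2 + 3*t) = (t^2 + 6*t + 8)/(t^2 - 4*t + 3)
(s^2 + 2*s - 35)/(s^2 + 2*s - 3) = (s^2 + 2*s - 35)/(s^2 + 2*s - 3)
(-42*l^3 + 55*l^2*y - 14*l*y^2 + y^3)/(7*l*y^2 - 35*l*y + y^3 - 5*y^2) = (-42*l^3 + 55*l^2*y - 14*l*y^2 + y^3)/(y*(7*l*y - 35*l + y^2 - 5*y))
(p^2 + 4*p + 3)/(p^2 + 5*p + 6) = (p + 1)/(p + 2)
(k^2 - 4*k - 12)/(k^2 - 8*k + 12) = (k + 2)/(k - 2)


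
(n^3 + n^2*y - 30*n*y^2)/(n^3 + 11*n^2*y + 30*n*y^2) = (n - 5*y)/(n + 5*y)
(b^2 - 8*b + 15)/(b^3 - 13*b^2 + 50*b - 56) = (b^2 - 8*b + 15)/(b^3 - 13*b^2 + 50*b - 56)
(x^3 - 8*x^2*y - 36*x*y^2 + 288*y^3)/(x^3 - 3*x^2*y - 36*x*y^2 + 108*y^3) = (x - 8*y)/(x - 3*y)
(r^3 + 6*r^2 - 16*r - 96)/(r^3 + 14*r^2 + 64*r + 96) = (r - 4)/(r + 4)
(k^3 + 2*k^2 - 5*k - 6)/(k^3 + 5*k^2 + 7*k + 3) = (k - 2)/(k + 1)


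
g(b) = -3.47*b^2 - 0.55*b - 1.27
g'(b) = -6.94*b - 0.55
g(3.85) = -54.82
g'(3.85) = -27.27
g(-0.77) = -2.90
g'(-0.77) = 4.79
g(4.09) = -61.57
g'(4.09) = -28.93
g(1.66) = -11.74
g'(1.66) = -12.07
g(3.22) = -39.02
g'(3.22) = -22.90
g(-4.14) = -58.47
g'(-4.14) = 28.18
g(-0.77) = -2.90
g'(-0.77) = 4.79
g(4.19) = -64.49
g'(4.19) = -29.63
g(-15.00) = -773.77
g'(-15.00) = 103.55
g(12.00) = -507.55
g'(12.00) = -83.83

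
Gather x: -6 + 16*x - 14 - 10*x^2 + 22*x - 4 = -10*x^2 + 38*x - 24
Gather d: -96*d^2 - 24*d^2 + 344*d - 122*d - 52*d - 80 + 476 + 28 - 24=-120*d^2 + 170*d + 400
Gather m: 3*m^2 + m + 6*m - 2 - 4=3*m^2 + 7*m - 6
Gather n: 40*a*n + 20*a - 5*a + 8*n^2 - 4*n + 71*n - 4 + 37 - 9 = 15*a + 8*n^2 + n*(40*a + 67) + 24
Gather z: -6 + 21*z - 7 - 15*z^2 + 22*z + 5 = -15*z^2 + 43*z - 8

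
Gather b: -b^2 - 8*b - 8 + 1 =-b^2 - 8*b - 7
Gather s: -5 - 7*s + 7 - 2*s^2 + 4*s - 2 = -2*s^2 - 3*s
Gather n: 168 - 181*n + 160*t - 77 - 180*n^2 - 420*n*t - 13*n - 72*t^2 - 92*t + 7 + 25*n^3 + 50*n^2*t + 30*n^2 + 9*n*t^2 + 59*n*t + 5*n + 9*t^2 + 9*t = 25*n^3 + n^2*(50*t - 150) + n*(9*t^2 - 361*t - 189) - 63*t^2 + 77*t + 98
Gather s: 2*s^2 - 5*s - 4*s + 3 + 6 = 2*s^2 - 9*s + 9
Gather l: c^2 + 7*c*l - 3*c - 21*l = c^2 - 3*c + l*(7*c - 21)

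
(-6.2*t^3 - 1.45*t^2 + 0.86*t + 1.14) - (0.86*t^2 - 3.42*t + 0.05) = -6.2*t^3 - 2.31*t^2 + 4.28*t + 1.09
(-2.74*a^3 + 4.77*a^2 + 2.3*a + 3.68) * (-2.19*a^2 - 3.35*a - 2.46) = 6.0006*a^5 - 1.2673*a^4 - 14.2761*a^3 - 27.4984*a^2 - 17.986*a - 9.0528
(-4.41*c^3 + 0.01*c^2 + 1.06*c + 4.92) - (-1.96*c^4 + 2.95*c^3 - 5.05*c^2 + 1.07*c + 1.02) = 1.96*c^4 - 7.36*c^3 + 5.06*c^2 - 0.01*c + 3.9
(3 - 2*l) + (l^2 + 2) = l^2 - 2*l + 5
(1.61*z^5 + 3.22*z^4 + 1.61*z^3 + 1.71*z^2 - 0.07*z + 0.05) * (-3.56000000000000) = -5.7316*z^5 - 11.4632*z^4 - 5.7316*z^3 - 6.0876*z^2 + 0.2492*z - 0.178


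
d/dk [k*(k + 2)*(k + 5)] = 3*k^2 + 14*k + 10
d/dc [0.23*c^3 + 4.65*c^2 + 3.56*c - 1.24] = 0.69*c^2 + 9.3*c + 3.56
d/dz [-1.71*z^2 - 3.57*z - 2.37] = -3.42*z - 3.57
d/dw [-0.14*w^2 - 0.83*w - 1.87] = -0.28*w - 0.83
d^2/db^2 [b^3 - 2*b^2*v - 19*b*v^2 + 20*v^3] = 6*b - 4*v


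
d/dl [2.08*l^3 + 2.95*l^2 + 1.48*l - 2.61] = 6.24*l^2 + 5.9*l + 1.48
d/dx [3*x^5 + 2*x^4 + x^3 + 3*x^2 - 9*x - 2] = 15*x^4 + 8*x^3 + 3*x^2 + 6*x - 9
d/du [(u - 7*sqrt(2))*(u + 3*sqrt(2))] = 2*u - 4*sqrt(2)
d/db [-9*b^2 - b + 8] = -18*b - 1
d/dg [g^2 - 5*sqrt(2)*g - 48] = 2*g - 5*sqrt(2)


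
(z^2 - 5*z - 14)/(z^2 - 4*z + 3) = (z^2 - 5*z - 14)/(z^2 - 4*z + 3)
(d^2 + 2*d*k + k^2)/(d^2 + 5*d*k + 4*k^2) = (d + k)/(d + 4*k)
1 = 1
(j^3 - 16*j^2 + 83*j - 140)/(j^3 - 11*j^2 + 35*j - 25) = (j^2 - 11*j + 28)/(j^2 - 6*j + 5)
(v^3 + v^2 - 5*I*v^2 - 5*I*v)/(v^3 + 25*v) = (v + 1)/(v + 5*I)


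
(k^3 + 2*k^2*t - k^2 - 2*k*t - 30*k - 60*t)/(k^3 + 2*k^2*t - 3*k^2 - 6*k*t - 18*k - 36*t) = (k + 5)/(k + 3)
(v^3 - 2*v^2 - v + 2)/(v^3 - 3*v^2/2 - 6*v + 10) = 2*(v^2 - 1)/(2*v^2 + v - 10)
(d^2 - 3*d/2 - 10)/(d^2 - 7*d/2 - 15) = (d - 4)/(d - 6)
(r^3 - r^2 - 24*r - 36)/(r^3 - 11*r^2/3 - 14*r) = 3*(r^2 + 5*r + 6)/(r*(3*r + 7))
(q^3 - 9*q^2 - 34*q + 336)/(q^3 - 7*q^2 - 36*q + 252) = (q - 8)/(q - 6)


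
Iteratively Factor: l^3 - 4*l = (l)*(l^2 - 4) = l*(l - 2)*(l + 2)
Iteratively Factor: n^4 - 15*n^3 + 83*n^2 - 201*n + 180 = (n - 3)*(n^3 - 12*n^2 + 47*n - 60) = (n - 5)*(n - 3)*(n^2 - 7*n + 12) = (n - 5)*(n - 4)*(n - 3)*(n - 3)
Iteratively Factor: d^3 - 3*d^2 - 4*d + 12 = (d - 3)*(d^2 - 4) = (d - 3)*(d - 2)*(d + 2)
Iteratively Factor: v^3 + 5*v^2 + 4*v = (v + 4)*(v^2 + v) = v*(v + 4)*(v + 1)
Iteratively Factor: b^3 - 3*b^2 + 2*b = (b - 2)*(b^2 - b) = (b - 2)*(b - 1)*(b)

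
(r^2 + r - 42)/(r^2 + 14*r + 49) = (r - 6)/(r + 7)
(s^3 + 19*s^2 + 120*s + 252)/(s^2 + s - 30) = (s^2 + 13*s + 42)/(s - 5)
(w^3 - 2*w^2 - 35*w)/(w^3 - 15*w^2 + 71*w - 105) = w*(w + 5)/(w^2 - 8*w + 15)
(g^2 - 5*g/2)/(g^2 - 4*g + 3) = g*(2*g - 5)/(2*(g^2 - 4*g + 3))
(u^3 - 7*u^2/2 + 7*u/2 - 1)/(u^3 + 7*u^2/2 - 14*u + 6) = (u - 1)/(u + 6)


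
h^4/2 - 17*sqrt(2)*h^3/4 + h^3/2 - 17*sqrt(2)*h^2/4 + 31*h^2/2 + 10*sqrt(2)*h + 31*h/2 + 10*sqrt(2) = (h/2 + 1/2)*(h - 5*sqrt(2))*(h - 4*sqrt(2))*(h + sqrt(2)/2)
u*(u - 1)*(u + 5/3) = u^3 + 2*u^2/3 - 5*u/3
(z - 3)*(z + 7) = z^2 + 4*z - 21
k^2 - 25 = (k - 5)*(k + 5)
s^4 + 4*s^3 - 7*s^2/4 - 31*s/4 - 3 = (s - 3/2)*(s + 1/2)*(s + 1)*(s + 4)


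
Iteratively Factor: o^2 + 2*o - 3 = (o + 3)*(o - 1)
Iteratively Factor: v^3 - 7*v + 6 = (v - 1)*(v^2 + v - 6) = (v - 1)*(v + 3)*(v - 2)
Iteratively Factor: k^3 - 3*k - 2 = (k + 1)*(k^2 - k - 2) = (k - 2)*(k + 1)*(k + 1)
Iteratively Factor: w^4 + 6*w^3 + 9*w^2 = (w + 3)*(w^3 + 3*w^2) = (w + 3)^2*(w^2) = w*(w + 3)^2*(w)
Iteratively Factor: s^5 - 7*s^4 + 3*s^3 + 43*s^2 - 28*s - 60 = (s - 2)*(s^4 - 5*s^3 - 7*s^2 + 29*s + 30) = (s - 2)*(s + 1)*(s^3 - 6*s^2 - s + 30) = (s - 3)*(s - 2)*(s + 1)*(s^2 - 3*s - 10) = (s - 3)*(s - 2)*(s + 1)*(s + 2)*(s - 5)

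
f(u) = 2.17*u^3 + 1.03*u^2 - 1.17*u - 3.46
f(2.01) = 15.97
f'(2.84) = 57.19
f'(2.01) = 29.27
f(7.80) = 1079.86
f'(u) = 6.51*u^2 + 2.06*u - 1.17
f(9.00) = 1651.37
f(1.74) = 9.05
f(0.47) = -3.56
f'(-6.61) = 269.65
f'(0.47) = 1.24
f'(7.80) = 410.97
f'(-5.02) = 152.54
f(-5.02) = -246.15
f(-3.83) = -105.78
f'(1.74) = 22.12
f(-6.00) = -428.08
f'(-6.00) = 220.83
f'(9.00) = 544.68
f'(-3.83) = 86.43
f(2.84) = 51.23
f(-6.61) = -577.43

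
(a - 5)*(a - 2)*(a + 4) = a^3 - 3*a^2 - 18*a + 40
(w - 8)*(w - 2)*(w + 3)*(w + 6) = w^4 - w^3 - 56*w^2 - 36*w + 288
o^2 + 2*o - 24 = (o - 4)*(o + 6)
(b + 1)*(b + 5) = b^2 + 6*b + 5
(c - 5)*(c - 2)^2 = c^3 - 9*c^2 + 24*c - 20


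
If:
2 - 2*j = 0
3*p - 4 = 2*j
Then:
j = 1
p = 2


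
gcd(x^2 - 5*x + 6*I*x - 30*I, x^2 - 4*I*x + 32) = 1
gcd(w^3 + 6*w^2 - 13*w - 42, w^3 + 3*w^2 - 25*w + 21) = w^2 + 4*w - 21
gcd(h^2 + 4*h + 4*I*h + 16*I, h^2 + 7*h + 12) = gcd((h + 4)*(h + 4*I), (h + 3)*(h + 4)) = h + 4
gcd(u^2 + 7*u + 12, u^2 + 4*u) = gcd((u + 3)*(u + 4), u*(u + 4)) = u + 4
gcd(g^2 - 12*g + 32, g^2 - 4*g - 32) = g - 8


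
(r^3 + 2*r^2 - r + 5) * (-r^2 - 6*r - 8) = -r^5 - 8*r^4 - 19*r^3 - 15*r^2 - 22*r - 40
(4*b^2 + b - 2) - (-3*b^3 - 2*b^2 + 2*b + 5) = 3*b^3 + 6*b^2 - b - 7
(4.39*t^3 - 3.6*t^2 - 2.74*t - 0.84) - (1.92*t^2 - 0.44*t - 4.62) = 4.39*t^3 - 5.52*t^2 - 2.3*t + 3.78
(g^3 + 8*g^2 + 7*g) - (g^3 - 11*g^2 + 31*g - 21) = 19*g^2 - 24*g + 21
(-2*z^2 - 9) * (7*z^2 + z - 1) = -14*z^4 - 2*z^3 - 61*z^2 - 9*z + 9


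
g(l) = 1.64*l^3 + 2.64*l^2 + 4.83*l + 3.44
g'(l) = 4.92*l^2 + 5.28*l + 4.83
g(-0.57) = 1.24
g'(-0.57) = 3.42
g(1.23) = 16.43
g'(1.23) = 18.77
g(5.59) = 399.40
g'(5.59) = 188.09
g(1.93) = 34.39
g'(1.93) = 33.35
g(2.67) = 66.37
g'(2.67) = 54.00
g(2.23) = 45.53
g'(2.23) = 41.07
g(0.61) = 7.74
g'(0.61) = 9.88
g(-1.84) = -6.73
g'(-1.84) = 11.77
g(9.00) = 1456.31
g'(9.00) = 450.87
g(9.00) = 1456.31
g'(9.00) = 450.87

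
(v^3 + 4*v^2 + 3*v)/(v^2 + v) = v + 3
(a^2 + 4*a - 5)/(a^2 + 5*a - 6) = (a + 5)/(a + 6)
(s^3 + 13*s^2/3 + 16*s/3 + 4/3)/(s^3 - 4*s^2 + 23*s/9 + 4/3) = 3*(s^2 + 4*s + 4)/(3*s^2 - 13*s + 12)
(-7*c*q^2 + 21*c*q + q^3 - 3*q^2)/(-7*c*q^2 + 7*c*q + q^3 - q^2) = (q - 3)/(q - 1)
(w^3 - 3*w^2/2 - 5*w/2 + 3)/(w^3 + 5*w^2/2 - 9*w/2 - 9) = (w - 1)/(w + 3)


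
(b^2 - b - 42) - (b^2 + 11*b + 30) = -12*b - 72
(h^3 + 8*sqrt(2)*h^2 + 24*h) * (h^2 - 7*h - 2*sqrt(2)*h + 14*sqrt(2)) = h^5 - 7*h^4 + 6*sqrt(2)*h^4 - 42*sqrt(2)*h^3 - 8*h^3 - 48*sqrt(2)*h^2 + 56*h^2 + 336*sqrt(2)*h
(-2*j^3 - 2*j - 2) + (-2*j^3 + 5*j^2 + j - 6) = -4*j^3 + 5*j^2 - j - 8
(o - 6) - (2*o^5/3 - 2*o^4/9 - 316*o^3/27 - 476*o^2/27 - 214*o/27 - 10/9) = -2*o^5/3 + 2*o^4/9 + 316*o^3/27 + 476*o^2/27 + 241*o/27 - 44/9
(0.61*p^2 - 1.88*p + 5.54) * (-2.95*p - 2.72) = -1.7995*p^3 + 3.8868*p^2 - 11.2294*p - 15.0688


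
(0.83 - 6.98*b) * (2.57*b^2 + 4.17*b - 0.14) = -17.9386*b^3 - 26.9735*b^2 + 4.4383*b - 0.1162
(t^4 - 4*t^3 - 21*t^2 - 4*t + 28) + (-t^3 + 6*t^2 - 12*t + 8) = t^4 - 5*t^3 - 15*t^2 - 16*t + 36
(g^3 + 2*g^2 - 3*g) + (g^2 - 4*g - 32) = g^3 + 3*g^2 - 7*g - 32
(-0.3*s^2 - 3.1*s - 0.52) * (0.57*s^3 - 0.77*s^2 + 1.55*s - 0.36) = -0.171*s^5 - 1.536*s^4 + 1.6256*s^3 - 4.2966*s^2 + 0.31*s + 0.1872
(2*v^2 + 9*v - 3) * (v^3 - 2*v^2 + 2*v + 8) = 2*v^5 + 5*v^4 - 17*v^3 + 40*v^2 + 66*v - 24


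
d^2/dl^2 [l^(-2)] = 6/l^4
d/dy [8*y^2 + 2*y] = 16*y + 2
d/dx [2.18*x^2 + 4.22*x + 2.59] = 4.36*x + 4.22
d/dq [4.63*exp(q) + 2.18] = 4.63*exp(q)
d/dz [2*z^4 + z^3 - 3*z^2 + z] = 8*z^3 + 3*z^2 - 6*z + 1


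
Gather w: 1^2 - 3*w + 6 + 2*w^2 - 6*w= 2*w^2 - 9*w + 7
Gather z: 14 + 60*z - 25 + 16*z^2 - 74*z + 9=16*z^2 - 14*z - 2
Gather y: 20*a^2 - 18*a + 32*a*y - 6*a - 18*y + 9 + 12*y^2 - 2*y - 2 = 20*a^2 - 24*a + 12*y^2 + y*(32*a - 20) + 7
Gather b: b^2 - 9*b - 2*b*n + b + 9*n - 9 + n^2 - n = b^2 + b*(-2*n - 8) + n^2 + 8*n - 9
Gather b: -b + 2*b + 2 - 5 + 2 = b - 1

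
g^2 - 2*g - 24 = (g - 6)*(g + 4)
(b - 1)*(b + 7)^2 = b^3 + 13*b^2 + 35*b - 49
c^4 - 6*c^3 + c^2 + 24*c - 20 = (c - 5)*(c - 2)*(c - 1)*(c + 2)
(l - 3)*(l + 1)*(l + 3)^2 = l^4 + 4*l^3 - 6*l^2 - 36*l - 27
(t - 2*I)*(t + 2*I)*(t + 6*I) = t^3 + 6*I*t^2 + 4*t + 24*I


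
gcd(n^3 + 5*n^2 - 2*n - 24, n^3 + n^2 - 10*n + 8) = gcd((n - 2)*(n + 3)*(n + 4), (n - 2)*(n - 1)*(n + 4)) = n^2 + 2*n - 8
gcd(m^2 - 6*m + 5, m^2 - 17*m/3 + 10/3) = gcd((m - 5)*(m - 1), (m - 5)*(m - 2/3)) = m - 5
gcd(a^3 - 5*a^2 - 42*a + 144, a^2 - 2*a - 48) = a^2 - 2*a - 48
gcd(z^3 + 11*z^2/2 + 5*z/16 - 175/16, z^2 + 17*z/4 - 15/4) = z + 5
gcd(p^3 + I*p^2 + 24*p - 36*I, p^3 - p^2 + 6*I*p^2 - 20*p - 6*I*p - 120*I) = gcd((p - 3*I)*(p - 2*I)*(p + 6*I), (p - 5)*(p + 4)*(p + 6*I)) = p + 6*I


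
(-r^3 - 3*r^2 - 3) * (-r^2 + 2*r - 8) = r^5 + r^4 + 2*r^3 + 27*r^2 - 6*r + 24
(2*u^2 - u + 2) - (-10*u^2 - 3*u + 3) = 12*u^2 + 2*u - 1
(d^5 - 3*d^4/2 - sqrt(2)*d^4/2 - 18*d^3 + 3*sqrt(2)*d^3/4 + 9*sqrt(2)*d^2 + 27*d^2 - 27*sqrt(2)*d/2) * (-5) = -5*d^5 + 5*sqrt(2)*d^4/2 + 15*d^4/2 - 15*sqrt(2)*d^3/4 + 90*d^3 - 135*d^2 - 45*sqrt(2)*d^2 + 135*sqrt(2)*d/2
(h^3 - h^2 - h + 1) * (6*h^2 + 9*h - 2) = 6*h^5 + 3*h^4 - 17*h^3 - h^2 + 11*h - 2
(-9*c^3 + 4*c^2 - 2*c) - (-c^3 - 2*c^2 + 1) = -8*c^3 + 6*c^2 - 2*c - 1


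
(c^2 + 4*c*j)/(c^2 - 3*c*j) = (c + 4*j)/(c - 3*j)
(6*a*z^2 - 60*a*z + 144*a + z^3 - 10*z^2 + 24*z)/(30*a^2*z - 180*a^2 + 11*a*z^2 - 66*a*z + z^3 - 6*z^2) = (z - 4)/(5*a + z)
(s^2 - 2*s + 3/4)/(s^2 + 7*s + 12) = (s^2 - 2*s + 3/4)/(s^2 + 7*s + 12)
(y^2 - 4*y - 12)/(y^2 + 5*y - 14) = (y^2 - 4*y - 12)/(y^2 + 5*y - 14)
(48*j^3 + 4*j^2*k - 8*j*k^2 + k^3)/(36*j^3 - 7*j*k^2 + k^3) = (4*j - k)/(3*j - k)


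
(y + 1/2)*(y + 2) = y^2 + 5*y/2 + 1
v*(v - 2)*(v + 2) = v^3 - 4*v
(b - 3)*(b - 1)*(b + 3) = b^3 - b^2 - 9*b + 9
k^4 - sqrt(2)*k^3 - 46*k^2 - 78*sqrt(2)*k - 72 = (k - 6*sqrt(2))*(k + sqrt(2))^2*(k + 3*sqrt(2))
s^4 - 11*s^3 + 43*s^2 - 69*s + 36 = (s - 4)*(s - 3)^2*(s - 1)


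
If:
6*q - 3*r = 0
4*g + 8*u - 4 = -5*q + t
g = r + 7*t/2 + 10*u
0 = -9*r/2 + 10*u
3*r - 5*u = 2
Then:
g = -288/65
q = 4/3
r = 8/3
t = -1064/195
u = 6/5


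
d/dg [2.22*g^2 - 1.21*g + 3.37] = 4.44*g - 1.21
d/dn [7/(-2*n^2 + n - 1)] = 7*(4*n - 1)/(2*n^2 - n + 1)^2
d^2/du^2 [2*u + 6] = 0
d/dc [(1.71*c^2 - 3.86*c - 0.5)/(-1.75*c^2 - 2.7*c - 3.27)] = (-11.372*c^2 - 12.9334*c + 11.2722)/(3.0625*c^4 + 9.45*c^3 + 18.735*c^2 + 17.658*c + 10.6929)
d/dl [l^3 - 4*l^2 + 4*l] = 3*l^2 - 8*l + 4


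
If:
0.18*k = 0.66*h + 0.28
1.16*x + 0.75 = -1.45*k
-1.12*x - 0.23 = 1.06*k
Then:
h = -0.82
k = -1.45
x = 1.17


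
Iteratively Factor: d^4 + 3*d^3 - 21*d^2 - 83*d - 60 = (d + 4)*(d^3 - d^2 - 17*d - 15) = (d + 3)*(d + 4)*(d^2 - 4*d - 5) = (d - 5)*(d + 3)*(d + 4)*(d + 1)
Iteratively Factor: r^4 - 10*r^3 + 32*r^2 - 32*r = (r - 4)*(r^3 - 6*r^2 + 8*r) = r*(r - 4)*(r^2 - 6*r + 8) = r*(r - 4)*(r - 2)*(r - 4)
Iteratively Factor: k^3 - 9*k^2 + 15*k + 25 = (k - 5)*(k^2 - 4*k - 5) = (k - 5)*(k + 1)*(k - 5)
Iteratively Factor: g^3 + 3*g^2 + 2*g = (g + 1)*(g^2 + 2*g) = (g + 1)*(g + 2)*(g)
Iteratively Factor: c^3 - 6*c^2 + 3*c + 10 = (c - 2)*(c^2 - 4*c - 5) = (c - 2)*(c + 1)*(c - 5)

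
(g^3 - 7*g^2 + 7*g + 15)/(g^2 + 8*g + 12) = (g^3 - 7*g^2 + 7*g + 15)/(g^2 + 8*g + 12)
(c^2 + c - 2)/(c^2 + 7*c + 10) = (c - 1)/(c + 5)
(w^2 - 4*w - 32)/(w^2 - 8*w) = (w + 4)/w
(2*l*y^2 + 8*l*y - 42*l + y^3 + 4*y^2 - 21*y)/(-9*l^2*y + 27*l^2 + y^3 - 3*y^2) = (2*l*y + 14*l + y^2 + 7*y)/(-9*l^2 + y^2)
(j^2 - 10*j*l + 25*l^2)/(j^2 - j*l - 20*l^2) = (j - 5*l)/(j + 4*l)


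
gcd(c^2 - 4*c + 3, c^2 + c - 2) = c - 1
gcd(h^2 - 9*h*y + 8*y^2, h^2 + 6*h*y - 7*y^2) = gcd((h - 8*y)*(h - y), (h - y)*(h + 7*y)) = -h + y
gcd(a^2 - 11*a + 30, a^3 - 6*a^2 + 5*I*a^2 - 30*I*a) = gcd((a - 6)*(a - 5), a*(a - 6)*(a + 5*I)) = a - 6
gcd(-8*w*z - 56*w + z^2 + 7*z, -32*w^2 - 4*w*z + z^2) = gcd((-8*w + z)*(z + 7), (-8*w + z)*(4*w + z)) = -8*w + z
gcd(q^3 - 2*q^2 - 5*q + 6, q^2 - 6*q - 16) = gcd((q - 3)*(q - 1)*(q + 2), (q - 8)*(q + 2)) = q + 2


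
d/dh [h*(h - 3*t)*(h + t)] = 3*h^2 - 4*h*t - 3*t^2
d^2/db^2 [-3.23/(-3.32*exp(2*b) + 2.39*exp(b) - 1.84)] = ((7.7197 - 42.8944*exp(b))*(3.32*exp(2*b) - 2.39*exp(b) + 1.84) + 3.23*(6.64*exp(b) - 2.39)*(13.28*exp(b) - 4.78)*exp(b))*exp(b)/(3.32*exp(2*b) - 2.39*exp(b) + 1.84)^3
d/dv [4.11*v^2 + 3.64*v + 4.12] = 8.22*v + 3.64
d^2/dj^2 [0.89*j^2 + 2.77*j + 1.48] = 1.78000000000000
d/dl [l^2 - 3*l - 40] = 2*l - 3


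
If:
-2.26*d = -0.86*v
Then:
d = 0.380530973451327*v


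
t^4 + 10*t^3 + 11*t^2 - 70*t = t*(t - 2)*(t + 5)*(t + 7)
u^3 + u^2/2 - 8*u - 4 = (u + 1/2)*(u - 2*sqrt(2))*(u + 2*sqrt(2))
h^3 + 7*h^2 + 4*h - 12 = (h - 1)*(h + 2)*(h + 6)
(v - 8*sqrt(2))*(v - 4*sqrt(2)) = v^2 - 12*sqrt(2)*v + 64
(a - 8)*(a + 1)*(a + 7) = a^3 - 57*a - 56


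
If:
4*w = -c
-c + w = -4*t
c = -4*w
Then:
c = -4*w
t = -5*w/4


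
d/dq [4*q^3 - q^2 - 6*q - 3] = 12*q^2 - 2*q - 6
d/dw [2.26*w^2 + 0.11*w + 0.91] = 4.52*w + 0.11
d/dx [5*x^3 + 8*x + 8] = 15*x^2 + 8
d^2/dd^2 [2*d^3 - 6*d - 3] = 12*d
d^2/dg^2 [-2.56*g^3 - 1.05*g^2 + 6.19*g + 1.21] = -15.36*g - 2.1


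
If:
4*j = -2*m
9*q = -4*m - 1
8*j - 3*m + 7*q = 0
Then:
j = 1/26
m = -1/13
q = -1/13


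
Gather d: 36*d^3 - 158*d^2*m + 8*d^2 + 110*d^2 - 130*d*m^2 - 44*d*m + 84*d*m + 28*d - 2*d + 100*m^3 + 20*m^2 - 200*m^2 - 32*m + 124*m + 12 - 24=36*d^3 + d^2*(118 - 158*m) + d*(-130*m^2 + 40*m + 26) + 100*m^3 - 180*m^2 + 92*m - 12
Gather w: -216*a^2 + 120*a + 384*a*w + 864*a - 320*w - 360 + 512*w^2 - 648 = -216*a^2 + 984*a + 512*w^2 + w*(384*a - 320) - 1008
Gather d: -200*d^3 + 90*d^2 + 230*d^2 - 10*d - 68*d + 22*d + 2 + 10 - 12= -200*d^3 + 320*d^2 - 56*d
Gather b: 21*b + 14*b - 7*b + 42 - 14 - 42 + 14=28*b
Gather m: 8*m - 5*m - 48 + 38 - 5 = 3*m - 15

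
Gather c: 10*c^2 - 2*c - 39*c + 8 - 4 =10*c^2 - 41*c + 4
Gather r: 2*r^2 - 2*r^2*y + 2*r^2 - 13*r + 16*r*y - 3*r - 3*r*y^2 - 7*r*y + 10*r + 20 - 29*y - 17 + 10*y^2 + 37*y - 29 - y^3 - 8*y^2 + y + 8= r^2*(4 - 2*y) + r*(-3*y^2 + 9*y - 6) - y^3 + 2*y^2 + 9*y - 18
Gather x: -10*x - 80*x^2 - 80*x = -80*x^2 - 90*x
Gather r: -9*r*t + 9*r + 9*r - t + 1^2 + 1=r*(18 - 9*t) - t + 2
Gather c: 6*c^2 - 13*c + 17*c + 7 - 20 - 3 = 6*c^2 + 4*c - 16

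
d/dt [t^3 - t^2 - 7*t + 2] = 3*t^2 - 2*t - 7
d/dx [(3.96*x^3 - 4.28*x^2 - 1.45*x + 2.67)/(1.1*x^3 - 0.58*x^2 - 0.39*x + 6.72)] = (-1.77635683940025e-15*x^5 + 2.4112*x^4 + 0.101200000000001*x^3 + 71.8508*x^2 - 54.426*x - 8.7027)/(1.21*x^6 - 1.276*x^5 - 0.5216*x^4 + 15.2364*x^3 - 7.6431*x^2 - 5.2416*x + 45.1584)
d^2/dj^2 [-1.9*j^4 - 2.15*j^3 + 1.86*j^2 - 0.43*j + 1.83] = -22.8*j^2 - 12.9*j + 3.72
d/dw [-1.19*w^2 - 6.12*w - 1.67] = -2.38*w - 6.12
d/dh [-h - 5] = -1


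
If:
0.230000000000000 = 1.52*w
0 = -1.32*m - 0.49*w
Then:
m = -0.06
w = 0.15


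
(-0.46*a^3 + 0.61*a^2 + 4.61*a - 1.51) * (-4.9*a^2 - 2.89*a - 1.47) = 2.254*a^5 - 1.6596*a^4 - 23.6757*a^3 - 6.8206*a^2 - 2.4128*a + 2.2197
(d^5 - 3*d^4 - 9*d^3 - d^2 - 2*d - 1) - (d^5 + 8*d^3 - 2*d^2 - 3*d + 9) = -3*d^4 - 17*d^3 + d^2 + d - 10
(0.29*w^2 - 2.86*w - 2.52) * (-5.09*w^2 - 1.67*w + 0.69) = -1.4761*w^4 + 14.0731*w^3 + 17.8031*w^2 + 2.235*w - 1.7388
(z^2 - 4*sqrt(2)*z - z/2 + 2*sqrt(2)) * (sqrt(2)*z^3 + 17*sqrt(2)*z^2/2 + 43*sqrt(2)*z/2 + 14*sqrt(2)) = sqrt(2)*z^5 - 8*z^4 + 8*sqrt(2)*z^4 - 64*z^3 + 69*sqrt(2)*z^3/4 - 138*z^2 + 13*sqrt(2)*z^2/4 - 26*z - 7*sqrt(2)*z + 56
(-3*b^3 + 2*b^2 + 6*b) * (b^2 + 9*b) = -3*b^5 - 25*b^4 + 24*b^3 + 54*b^2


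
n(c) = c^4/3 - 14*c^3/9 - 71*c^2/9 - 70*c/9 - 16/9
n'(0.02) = -8.10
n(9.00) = 342.22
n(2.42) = -77.41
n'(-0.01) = -7.62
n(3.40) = -136.01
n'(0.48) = -16.28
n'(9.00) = 444.22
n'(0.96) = -26.05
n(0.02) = -1.94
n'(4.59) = -49.58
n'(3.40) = -62.96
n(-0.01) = -1.70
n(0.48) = -7.48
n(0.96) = -17.61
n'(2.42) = -54.39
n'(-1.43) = 1.34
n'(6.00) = 17.56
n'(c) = 4*c^3/3 - 14*c^2/3 - 142*c/9 - 70/9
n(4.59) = -206.15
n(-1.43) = -0.84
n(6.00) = -236.44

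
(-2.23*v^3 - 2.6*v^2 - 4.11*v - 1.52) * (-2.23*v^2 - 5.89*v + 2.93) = 4.9729*v^5 + 18.9327*v^4 + 17.9454*v^3 + 19.9795*v^2 - 3.0895*v - 4.4536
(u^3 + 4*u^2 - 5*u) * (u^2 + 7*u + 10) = u^5 + 11*u^4 + 33*u^3 + 5*u^2 - 50*u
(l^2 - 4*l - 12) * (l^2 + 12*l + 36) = l^4 + 8*l^3 - 24*l^2 - 288*l - 432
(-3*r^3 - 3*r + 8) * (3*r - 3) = -9*r^4 + 9*r^3 - 9*r^2 + 33*r - 24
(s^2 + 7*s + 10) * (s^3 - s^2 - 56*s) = s^5 + 6*s^4 - 53*s^3 - 402*s^2 - 560*s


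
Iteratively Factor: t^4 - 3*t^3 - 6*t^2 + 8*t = (t)*(t^3 - 3*t^2 - 6*t + 8) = t*(t - 4)*(t^2 + t - 2) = t*(t - 4)*(t + 2)*(t - 1)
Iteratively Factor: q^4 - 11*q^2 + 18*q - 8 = (q - 1)*(q^3 + q^2 - 10*q + 8) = (q - 2)*(q - 1)*(q^2 + 3*q - 4) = (q - 2)*(q - 1)*(q + 4)*(q - 1)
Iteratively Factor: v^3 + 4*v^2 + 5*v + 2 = (v + 1)*(v^2 + 3*v + 2) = (v + 1)^2*(v + 2)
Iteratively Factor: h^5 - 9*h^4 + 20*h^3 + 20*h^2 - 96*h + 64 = (h - 4)*(h^4 - 5*h^3 + 20*h - 16) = (h - 4)^2*(h^3 - h^2 - 4*h + 4) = (h - 4)^2*(h - 1)*(h^2 - 4) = (h - 4)^2*(h - 1)*(h + 2)*(h - 2)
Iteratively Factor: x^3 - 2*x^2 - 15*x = (x + 3)*(x^2 - 5*x) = x*(x + 3)*(x - 5)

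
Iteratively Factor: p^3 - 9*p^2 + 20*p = (p - 4)*(p^2 - 5*p) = p*(p - 4)*(p - 5)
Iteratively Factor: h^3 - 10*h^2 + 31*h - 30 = (h - 5)*(h^2 - 5*h + 6) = (h - 5)*(h - 3)*(h - 2)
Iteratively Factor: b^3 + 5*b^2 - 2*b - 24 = (b + 4)*(b^2 + b - 6) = (b - 2)*(b + 4)*(b + 3)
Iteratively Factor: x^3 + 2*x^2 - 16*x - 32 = (x + 4)*(x^2 - 2*x - 8) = (x + 2)*(x + 4)*(x - 4)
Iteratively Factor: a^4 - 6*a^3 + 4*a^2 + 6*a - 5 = (a + 1)*(a^3 - 7*a^2 + 11*a - 5) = (a - 1)*(a + 1)*(a^2 - 6*a + 5) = (a - 5)*(a - 1)*(a + 1)*(a - 1)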